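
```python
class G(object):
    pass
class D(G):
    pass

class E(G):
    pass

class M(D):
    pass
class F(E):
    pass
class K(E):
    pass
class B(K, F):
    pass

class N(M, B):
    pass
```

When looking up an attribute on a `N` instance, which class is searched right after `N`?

L[N] = N + merge(L[M], L[B], [M B])
  take M:  [M D G object] + [B K F E G object] + [M B]
  take D:  [D G object] + [B K F E G object] + [B]
  take B:  [G object] + [B K F E G object] + [B]
  take K:  [G object] + [K F E G object]
  take F:  [G object] + [F E G object]
  take E:  [G object] + [E G object]
  take G:  [G object] + [G object]
  take object:  [object] + [object]
MRO: N M D B K F E G object
N is at position 0; next is M.

M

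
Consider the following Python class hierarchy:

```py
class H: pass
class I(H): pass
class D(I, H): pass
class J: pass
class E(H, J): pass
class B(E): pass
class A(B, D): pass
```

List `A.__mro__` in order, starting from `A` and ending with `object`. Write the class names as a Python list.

L[A] = A + merge(L[B], L[D], [B D])
  take B:  [B E H J object] + [D I H object] + [B D]
  take E:  [E H J object] + [D I H object] + [D]
  take D:  [H J object] + [D I H object] + [D]
  take I:  [H J object] + [I H object]
  take H:  [H J object] + [H object]
  take J:  [J object] + [object]
  take object:  [object] + [object]

[A, B, E, D, I, H, J, object]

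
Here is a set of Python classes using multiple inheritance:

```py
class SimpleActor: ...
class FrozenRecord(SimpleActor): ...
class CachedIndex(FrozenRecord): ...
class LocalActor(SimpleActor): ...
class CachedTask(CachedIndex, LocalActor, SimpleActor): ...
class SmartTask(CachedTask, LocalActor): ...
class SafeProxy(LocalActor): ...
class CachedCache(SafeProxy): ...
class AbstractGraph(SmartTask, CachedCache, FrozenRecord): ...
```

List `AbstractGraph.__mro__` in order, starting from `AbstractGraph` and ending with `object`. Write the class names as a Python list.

L[AbstractGraph] = AbstractGraph + merge(L[SmartTask], L[CachedCache], L[FrozenRecord], [SmartTask CachedCache FrozenRecord])
  take SmartTask:  [SmartTask CachedTask CachedIndex FrozenRecord LocalActor SimpleActor object] + [CachedCache SafeProxy LocalActor SimpleActor object] + [FrozenRecord SimpleActor object] + [SmartTask CachedCache FrozenRecord]
  take CachedTask:  [CachedTask CachedIndex FrozenRecord LocalActor SimpleActor object] + [CachedCache SafeProxy LocalActor SimpleActor object] + [FrozenRecord SimpleActor object] + [CachedCache FrozenRecord]
  take CachedIndex:  [CachedIndex FrozenRecord LocalActor SimpleActor object] + [CachedCache SafeProxy LocalActor SimpleActor object] + [FrozenRecord SimpleActor object] + [CachedCache FrozenRecord]
  take CachedCache:  [FrozenRecord LocalActor SimpleActor object] + [CachedCache SafeProxy LocalActor SimpleActor object] + [FrozenRecord SimpleActor object] + [CachedCache FrozenRecord]
  take FrozenRecord:  [FrozenRecord LocalActor SimpleActor object] + [SafeProxy LocalActor SimpleActor object] + [FrozenRecord SimpleActor object] + [FrozenRecord]
  take SafeProxy:  [LocalActor SimpleActor object] + [SafeProxy LocalActor SimpleActor object] + [SimpleActor object]
  take LocalActor:  [LocalActor SimpleActor object] + [LocalActor SimpleActor object] + [SimpleActor object]
  take SimpleActor:  [SimpleActor object] + [SimpleActor object] + [SimpleActor object]
  take object:  [object] + [object] + [object]

[AbstractGraph, SmartTask, CachedTask, CachedIndex, CachedCache, FrozenRecord, SafeProxy, LocalActor, SimpleActor, object]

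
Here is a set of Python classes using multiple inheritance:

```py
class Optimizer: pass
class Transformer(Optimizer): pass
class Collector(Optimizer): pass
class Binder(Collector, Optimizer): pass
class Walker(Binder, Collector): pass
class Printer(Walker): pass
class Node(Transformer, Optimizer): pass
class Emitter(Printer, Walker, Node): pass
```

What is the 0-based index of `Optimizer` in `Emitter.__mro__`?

7

L[Emitter] = Emitter + merge(L[Printer], L[Walker], L[Node], [Printer Walker Node])
  take Printer:  [Printer Walker Binder Collector Optimizer object] + [Walker Binder Collector Optimizer object] + [Node Transformer Optimizer object] + [Printer Walker Node]
  take Walker:  [Walker Binder Collector Optimizer object] + [Walker Binder Collector Optimizer object] + [Node Transformer Optimizer object] + [Walker Node]
  take Binder:  [Binder Collector Optimizer object] + [Binder Collector Optimizer object] + [Node Transformer Optimizer object] + [Node]
  take Collector:  [Collector Optimizer object] + [Collector Optimizer object] + [Node Transformer Optimizer object] + [Node]
  take Node:  [Optimizer object] + [Optimizer object] + [Node Transformer Optimizer object] + [Node]
  take Transformer:  [Optimizer object] + [Optimizer object] + [Transformer Optimizer object]
  take Optimizer:  [Optimizer object] + [Optimizer object] + [Optimizer object]
  take object:  [object] + [object] + [object]
MRO: Emitter Printer Walker Binder Collector Node Transformer Optimizer object
Optimizer sits at index 7.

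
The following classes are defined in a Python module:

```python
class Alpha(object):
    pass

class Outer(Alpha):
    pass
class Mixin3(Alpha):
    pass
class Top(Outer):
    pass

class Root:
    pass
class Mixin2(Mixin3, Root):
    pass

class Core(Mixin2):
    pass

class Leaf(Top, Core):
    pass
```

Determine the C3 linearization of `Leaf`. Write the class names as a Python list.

L[Leaf] = Leaf + merge(L[Top], L[Core], [Top Core])
  take Top:  [Top Outer Alpha object] + [Core Mixin2 Mixin3 Alpha Root object] + [Top Core]
  take Outer:  [Outer Alpha object] + [Core Mixin2 Mixin3 Alpha Root object] + [Core]
  take Core:  [Alpha object] + [Core Mixin2 Mixin3 Alpha Root object] + [Core]
  take Mixin2:  [Alpha object] + [Mixin2 Mixin3 Alpha Root object]
  take Mixin3:  [Alpha object] + [Mixin3 Alpha Root object]
  take Alpha:  [Alpha object] + [Alpha Root object]
  take Root:  [object] + [Root object]
  take object:  [object] + [object]

[Leaf, Top, Outer, Core, Mixin2, Mixin3, Alpha, Root, object]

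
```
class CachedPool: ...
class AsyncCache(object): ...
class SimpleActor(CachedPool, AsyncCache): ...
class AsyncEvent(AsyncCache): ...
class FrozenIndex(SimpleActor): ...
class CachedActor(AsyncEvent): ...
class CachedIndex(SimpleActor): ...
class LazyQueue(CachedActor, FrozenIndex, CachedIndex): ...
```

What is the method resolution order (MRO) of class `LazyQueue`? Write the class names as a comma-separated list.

LazyQueue, CachedActor, AsyncEvent, FrozenIndex, CachedIndex, SimpleActor, CachedPool, AsyncCache, object

L[LazyQueue] = LazyQueue + merge(L[CachedActor], L[FrozenIndex], L[CachedIndex], [CachedActor FrozenIndex CachedIndex])
  take CachedActor:  [CachedActor AsyncEvent AsyncCache object] + [FrozenIndex SimpleActor CachedPool AsyncCache object] + [CachedIndex SimpleActor CachedPool AsyncCache object] + [CachedActor FrozenIndex CachedIndex]
  take AsyncEvent:  [AsyncEvent AsyncCache object] + [FrozenIndex SimpleActor CachedPool AsyncCache object] + [CachedIndex SimpleActor CachedPool AsyncCache object] + [FrozenIndex CachedIndex]
  take FrozenIndex:  [AsyncCache object] + [FrozenIndex SimpleActor CachedPool AsyncCache object] + [CachedIndex SimpleActor CachedPool AsyncCache object] + [FrozenIndex CachedIndex]
  take CachedIndex:  [AsyncCache object] + [SimpleActor CachedPool AsyncCache object] + [CachedIndex SimpleActor CachedPool AsyncCache object] + [CachedIndex]
  take SimpleActor:  [AsyncCache object] + [SimpleActor CachedPool AsyncCache object] + [SimpleActor CachedPool AsyncCache object]
  take CachedPool:  [AsyncCache object] + [CachedPool AsyncCache object] + [CachedPool AsyncCache object]
  take AsyncCache:  [AsyncCache object] + [AsyncCache object] + [AsyncCache object]
  take object:  [object] + [object] + [object]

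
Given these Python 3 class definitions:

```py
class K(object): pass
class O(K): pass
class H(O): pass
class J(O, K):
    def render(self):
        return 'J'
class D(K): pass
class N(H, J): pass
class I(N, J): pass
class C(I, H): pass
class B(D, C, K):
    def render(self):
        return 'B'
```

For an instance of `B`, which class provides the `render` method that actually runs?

B

L[B] = B + merge(L[D], L[C], L[K], [D C K])
  take D:  [D K object] + [C I N H J O K object] + [K object] + [D C K]
  take C:  [K object] + [C I N H J O K object] + [K object] + [C K]
  take I:  [K object] + [I N H J O K object] + [K object] + [K]
  take N:  [K object] + [N H J O K object] + [K object] + [K]
  take H:  [K object] + [H J O K object] + [K object] + [K]
  take J:  [K object] + [J O K object] + [K object] + [K]
  take O:  [K object] + [O K object] + [K object] + [K]
  take K:  [K object] + [K object] + [K object] + [K]
  take object:  [object] + [object] + [object]
MRO: B D C I N H J O K object
render is defined in: B, J. First along the MRO is B.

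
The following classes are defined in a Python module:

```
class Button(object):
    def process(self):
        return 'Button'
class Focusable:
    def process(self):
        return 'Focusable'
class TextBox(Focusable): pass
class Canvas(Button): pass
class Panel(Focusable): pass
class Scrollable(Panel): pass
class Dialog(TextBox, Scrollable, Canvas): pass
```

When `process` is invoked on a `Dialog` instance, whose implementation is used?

Focusable

L[Dialog] = Dialog + merge(L[TextBox], L[Scrollable], L[Canvas], [TextBox Scrollable Canvas])
  take TextBox:  [TextBox Focusable object] + [Scrollable Panel Focusable object] + [Canvas Button object] + [TextBox Scrollable Canvas]
  take Scrollable:  [Focusable object] + [Scrollable Panel Focusable object] + [Canvas Button object] + [Scrollable Canvas]
  take Panel:  [Focusable object] + [Panel Focusable object] + [Canvas Button object] + [Canvas]
  take Focusable:  [Focusable object] + [Focusable object] + [Canvas Button object] + [Canvas]
  take Canvas:  [object] + [object] + [Canvas Button object] + [Canvas]
  take Button:  [object] + [object] + [Button object]
  take object:  [object] + [object] + [object]
MRO: Dialog TextBox Scrollable Panel Focusable Canvas Button object
process is defined in: Button, Focusable. First along the MRO is Focusable.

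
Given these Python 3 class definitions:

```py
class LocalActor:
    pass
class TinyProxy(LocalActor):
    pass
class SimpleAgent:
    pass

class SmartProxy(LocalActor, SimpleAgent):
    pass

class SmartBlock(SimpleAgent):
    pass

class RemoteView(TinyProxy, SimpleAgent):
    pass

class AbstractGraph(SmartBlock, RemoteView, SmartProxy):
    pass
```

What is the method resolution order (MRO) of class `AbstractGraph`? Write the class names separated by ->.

AbstractGraph -> SmartBlock -> RemoteView -> TinyProxy -> SmartProxy -> LocalActor -> SimpleAgent -> object

L[AbstractGraph] = AbstractGraph + merge(L[SmartBlock], L[RemoteView], L[SmartProxy], [SmartBlock RemoteView SmartProxy])
  take SmartBlock:  [SmartBlock SimpleAgent object] + [RemoteView TinyProxy LocalActor SimpleAgent object] + [SmartProxy LocalActor SimpleAgent object] + [SmartBlock RemoteView SmartProxy]
  take RemoteView:  [SimpleAgent object] + [RemoteView TinyProxy LocalActor SimpleAgent object] + [SmartProxy LocalActor SimpleAgent object] + [RemoteView SmartProxy]
  take TinyProxy:  [SimpleAgent object] + [TinyProxy LocalActor SimpleAgent object] + [SmartProxy LocalActor SimpleAgent object] + [SmartProxy]
  take SmartProxy:  [SimpleAgent object] + [LocalActor SimpleAgent object] + [SmartProxy LocalActor SimpleAgent object] + [SmartProxy]
  take LocalActor:  [SimpleAgent object] + [LocalActor SimpleAgent object] + [LocalActor SimpleAgent object]
  take SimpleAgent:  [SimpleAgent object] + [SimpleAgent object] + [SimpleAgent object]
  take object:  [object] + [object] + [object]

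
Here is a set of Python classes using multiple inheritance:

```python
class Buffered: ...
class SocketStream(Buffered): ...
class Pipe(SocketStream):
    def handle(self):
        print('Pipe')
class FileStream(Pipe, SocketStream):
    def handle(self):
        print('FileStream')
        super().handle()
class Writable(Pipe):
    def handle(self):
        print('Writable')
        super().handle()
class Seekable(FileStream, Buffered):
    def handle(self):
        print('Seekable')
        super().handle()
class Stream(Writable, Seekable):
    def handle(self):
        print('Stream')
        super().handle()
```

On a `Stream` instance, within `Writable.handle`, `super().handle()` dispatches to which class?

L[Stream] = Stream + merge(L[Writable], L[Seekable], [Writable Seekable])
  take Writable:  [Writable Pipe SocketStream Buffered object] + [Seekable FileStream Pipe SocketStream Buffered object] + [Writable Seekable]
  take Seekable:  [Pipe SocketStream Buffered object] + [Seekable FileStream Pipe SocketStream Buffered object] + [Seekable]
  take FileStream:  [Pipe SocketStream Buffered object] + [FileStream Pipe SocketStream Buffered object]
  take Pipe:  [Pipe SocketStream Buffered object] + [Pipe SocketStream Buffered object]
  take SocketStream:  [SocketStream Buffered object] + [SocketStream Buffered object]
  take Buffered:  [Buffered object] + [Buffered object]
  take object:  [object] + [object]
MRO: Stream Writable Seekable FileStream Pipe SocketStream Buffered object
super() in Writable.handle on a Stream instance goes to the class after Writable in Stream's MRO: Seekable.

Seekable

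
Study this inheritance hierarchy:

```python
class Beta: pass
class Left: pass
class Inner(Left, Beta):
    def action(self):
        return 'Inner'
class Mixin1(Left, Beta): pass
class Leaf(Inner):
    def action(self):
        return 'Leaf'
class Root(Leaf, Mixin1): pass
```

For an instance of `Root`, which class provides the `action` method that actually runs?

Leaf

L[Root] = Root + merge(L[Leaf], L[Mixin1], [Leaf Mixin1])
  take Leaf:  [Leaf Inner Left Beta object] + [Mixin1 Left Beta object] + [Leaf Mixin1]
  take Inner:  [Inner Left Beta object] + [Mixin1 Left Beta object] + [Mixin1]
  take Mixin1:  [Left Beta object] + [Mixin1 Left Beta object] + [Mixin1]
  take Left:  [Left Beta object] + [Left Beta object]
  take Beta:  [Beta object] + [Beta object]
  take object:  [object] + [object]
MRO: Root Leaf Inner Mixin1 Left Beta object
action is defined in: Inner, Leaf. First along the MRO is Leaf.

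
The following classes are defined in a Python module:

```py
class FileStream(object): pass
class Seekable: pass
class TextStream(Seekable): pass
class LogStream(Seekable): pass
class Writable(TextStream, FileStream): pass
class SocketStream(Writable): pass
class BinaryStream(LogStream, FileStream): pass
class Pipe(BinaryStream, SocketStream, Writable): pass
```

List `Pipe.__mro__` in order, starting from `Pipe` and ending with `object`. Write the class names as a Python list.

[Pipe, BinaryStream, LogStream, SocketStream, Writable, TextStream, Seekable, FileStream, object]

L[Pipe] = Pipe + merge(L[BinaryStream], L[SocketStream], L[Writable], [BinaryStream SocketStream Writable])
  take BinaryStream:  [BinaryStream LogStream Seekable FileStream object] + [SocketStream Writable TextStream Seekable FileStream object] + [Writable TextStream Seekable FileStream object] + [BinaryStream SocketStream Writable]
  take LogStream:  [LogStream Seekable FileStream object] + [SocketStream Writable TextStream Seekable FileStream object] + [Writable TextStream Seekable FileStream object] + [SocketStream Writable]
  take SocketStream:  [Seekable FileStream object] + [SocketStream Writable TextStream Seekable FileStream object] + [Writable TextStream Seekable FileStream object] + [SocketStream Writable]
  take Writable:  [Seekable FileStream object] + [Writable TextStream Seekable FileStream object] + [Writable TextStream Seekable FileStream object] + [Writable]
  take TextStream:  [Seekable FileStream object] + [TextStream Seekable FileStream object] + [TextStream Seekable FileStream object]
  take Seekable:  [Seekable FileStream object] + [Seekable FileStream object] + [Seekable FileStream object]
  take FileStream:  [FileStream object] + [FileStream object] + [FileStream object]
  take object:  [object] + [object] + [object]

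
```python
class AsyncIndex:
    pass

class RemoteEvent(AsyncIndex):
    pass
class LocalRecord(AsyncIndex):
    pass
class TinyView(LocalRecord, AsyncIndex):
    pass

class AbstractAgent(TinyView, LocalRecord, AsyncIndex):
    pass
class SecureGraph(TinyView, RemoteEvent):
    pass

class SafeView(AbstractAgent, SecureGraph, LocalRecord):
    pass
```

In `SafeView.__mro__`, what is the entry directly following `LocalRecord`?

RemoteEvent

L[SafeView] = SafeView + merge(L[AbstractAgent], L[SecureGraph], L[LocalRecord], [AbstractAgent SecureGraph LocalRecord])
  take AbstractAgent:  [AbstractAgent TinyView LocalRecord AsyncIndex object] + [SecureGraph TinyView LocalRecord RemoteEvent AsyncIndex object] + [LocalRecord AsyncIndex object] + [AbstractAgent SecureGraph LocalRecord]
  take SecureGraph:  [TinyView LocalRecord AsyncIndex object] + [SecureGraph TinyView LocalRecord RemoteEvent AsyncIndex object] + [LocalRecord AsyncIndex object] + [SecureGraph LocalRecord]
  take TinyView:  [TinyView LocalRecord AsyncIndex object] + [TinyView LocalRecord RemoteEvent AsyncIndex object] + [LocalRecord AsyncIndex object] + [LocalRecord]
  take LocalRecord:  [LocalRecord AsyncIndex object] + [LocalRecord RemoteEvent AsyncIndex object] + [LocalRecord AsyncIndex object] + [LocalRecord]
  take RemoteEvent:  [AsyncIndex object] + [RemoteEvent AsyncIndex object] + [AsyncIndex object]
  take AsyncIndex:  [AsyncIndex object] + [AsyncIndex object] + [AsyncIndex object]
  take object:  [object] + [object] + [object]
MRO: SafeView AbstractAgent SecureGraph TinyView LocalRecord RemoteEvent AsyncIndex object
LocalRecord is at position 4; next is RemoteEvent.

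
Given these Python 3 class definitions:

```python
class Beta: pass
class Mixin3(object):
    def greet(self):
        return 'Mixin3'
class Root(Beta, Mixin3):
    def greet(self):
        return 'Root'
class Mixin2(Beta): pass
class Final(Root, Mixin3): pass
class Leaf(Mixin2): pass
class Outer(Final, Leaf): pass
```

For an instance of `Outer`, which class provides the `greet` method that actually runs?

Root

L[Outer] = Outer + merge(L[Final], L[Leaf], [Final Leaf])
  take Final:  [Final Root Beta Mixin3 object] + [Leaf Mixin2 Beta object] + [Final Leaf]
  take Root:  [Root Beta Mixin3 object] + [Leaf Mixin2 Beta object] + [Leaf]
  take Leaf:  [Beta Mixin3 object] + [Leaf Mixin2 Beta object] + [Leaf]
  take Mixin2:  [Beta Mixin3 object] + [Mixin2 Beta object]
  take Beta:  [Beta Mixin3 object] + [Beta object]
  take Mixin3:  [Mixin3 object] + [object]
  take object:  [object] + [object]
MRO: Outer Final Root Leaf Mixin2 Beta Mixin3 object
greet is defined in: Mixin3, Root. First along the MRO is Root.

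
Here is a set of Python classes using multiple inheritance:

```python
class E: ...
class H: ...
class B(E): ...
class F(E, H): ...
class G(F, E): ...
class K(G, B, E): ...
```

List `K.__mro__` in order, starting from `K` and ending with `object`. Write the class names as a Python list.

L[K] = K + merge(L[G], L[B], L[E], [G B E])
  take G:  [G F E H object] + [B E object] + [E object] + [G B E]
  take F:  [F E H object] + [B E object] + [E object] + [B E]
  take B:  [E H object] + [B E object] + [E object] + [B E]
  take E:  [E H object] + [E object] + [E object] + [E]
  take H:  [H object] + [object] + [object]
  take object:  [object] + [object] + [object]

[K, G, F, B, E, H, object]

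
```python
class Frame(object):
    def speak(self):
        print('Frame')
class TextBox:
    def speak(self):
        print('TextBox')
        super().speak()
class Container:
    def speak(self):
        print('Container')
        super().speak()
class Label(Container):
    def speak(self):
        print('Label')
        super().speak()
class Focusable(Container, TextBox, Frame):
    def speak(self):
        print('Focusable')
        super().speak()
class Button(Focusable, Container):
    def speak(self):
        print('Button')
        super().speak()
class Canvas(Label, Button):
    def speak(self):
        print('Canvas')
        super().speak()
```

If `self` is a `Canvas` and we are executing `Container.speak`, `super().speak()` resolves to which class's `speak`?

TextBox

L[Canvas] = Canvas + merge(L[Label], L[Button], [Label Button])
  take Label:  [Label Container object] + [Button Focusable Container TextBox Frame object] + [Label Button]
  take Button:  [Container object] + [Button Focusable Container TextBox Frame object] + [Button]
  take Focusable:  [Container object] + [Focusable Container TextBox Frame object]
  take Container:  [Container object] + [Container TextBox Frame object]
  take TextBox:  [object] + [TextBox Frame object]
  take Frame:  [object] + [Frame object]
  take object:  [object] + [object]
MRO: Canvas Label Button Focusable Container TextBox Frame object
super() in Container.speak on a Canvas instance goes to the class after Container in Canvas's MRO: TextBox.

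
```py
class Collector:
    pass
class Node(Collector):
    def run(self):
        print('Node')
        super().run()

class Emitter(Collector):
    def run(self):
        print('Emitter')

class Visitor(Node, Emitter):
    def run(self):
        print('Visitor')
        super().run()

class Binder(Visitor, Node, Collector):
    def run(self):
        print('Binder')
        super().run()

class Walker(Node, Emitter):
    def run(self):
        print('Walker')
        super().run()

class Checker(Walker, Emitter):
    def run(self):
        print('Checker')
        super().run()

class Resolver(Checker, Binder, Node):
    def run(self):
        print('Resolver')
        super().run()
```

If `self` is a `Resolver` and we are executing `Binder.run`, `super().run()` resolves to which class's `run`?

L[Resolver] = Resolver + merge(L[Checker], L[Binder], L[Node], [Checker Binder Node])
  take Checker:  [Checker Walker Node Emitter Collector object] + [Binder Visitor Node Emitter Collector object] + [Node Collector object] + [Checker Binder Node]
  take Walker:  [Walker Node Emitter Collector object] + [Binder Visitor Node Emitter Collector object] + [Node Collector object] + [Binder Node]
  take Binder:  [Node Emitter Collector object] + [Binder Visitor Node Emitter Collector object] + [Node Collector object] + [Binder Node]
  take Visitor:  [Node Emitter Collector object] + [Visitor Node Emitter Collector object] + [Node Collector object] + [Node]
  take Node:  [Node Emitter Collector object] + [Node Emitter Collector object] + [Node Collector object] + [Node]
  take Emitter:  [Emitter Collector object] + [Emitter Collector object] + [Collector object]
  take Collector:  [Collector object] + [Collector object] + [Collector object]
  take object:  [object] + [object] + [object]
MRO: Resolver Checker Walker Binder Visitor Node Emitter Collector object
super() in Binder.run on a Resolver instance goes to the class after Binder in Resolver's MRO: Visitor.

Visitor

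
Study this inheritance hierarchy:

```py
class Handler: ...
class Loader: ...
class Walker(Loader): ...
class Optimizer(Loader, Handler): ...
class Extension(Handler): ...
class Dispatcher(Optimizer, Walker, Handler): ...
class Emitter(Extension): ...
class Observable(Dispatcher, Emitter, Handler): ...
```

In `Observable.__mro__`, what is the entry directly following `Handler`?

object

L[Observable] = Observable + merge(L[Dispatcher], L[Emitter], L[Handler], [Dispatcher Emitter Handler])
  take Dispatcher:  [Dispatcher Optimizer Walker Loader Handler object] + [Emitter Extension Handler object] + [Handler object] + [Dispatcher Emitter Handler]
  take Optimizer:  [Optimizer Walker Loader Handler object] + [Emitter Extension Handler object] + [Handler object] + [Emitter Handler]
  take Walker:  [Walker Loader Handler object] + [Emitter Extension Handler object] + [Handler object] + [Emitter Handler]
  take Loader:  [Loader Handler object] + [Emitter Extension Handler object] + [Handler object] + [Emitter Handler]
  take Emitter:  [Handler object] + [Emitter Extension Handler object] + [Handler object] + [Emitter Handler]
  take Extension:  [Handler object] + [Extension Handler object] + [Handler object] + [Handler]
  take Handler:  [Handler object] + [Handler object] + [Handler object] + [Handler]
  take object:  [object] + [object] + [object]
MRO: Observable Dispatcher Optimizer Walker Loader Emitter Extension Handler object
Handler is at position 7; next is object.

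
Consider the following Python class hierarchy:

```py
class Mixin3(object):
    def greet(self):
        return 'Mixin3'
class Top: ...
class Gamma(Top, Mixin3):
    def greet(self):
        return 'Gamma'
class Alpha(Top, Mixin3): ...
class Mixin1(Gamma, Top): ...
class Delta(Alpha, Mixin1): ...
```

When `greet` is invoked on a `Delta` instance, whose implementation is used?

Gamma

L[Delta] = Delta + merge(L[Alpha], L[Mixin1], [Alpha Mixin1])
  take Alpha:  [Alpha Top Mixin3 object] + [Mixin1 Gamma Top Mixin3 object] + [Alpha Mixin1]
  take Mixin1:  [Top Mixin3 object] + [Mixin1 Gamma Top Mixin3 object] + [Mixin1]
  take Gamma:  [Top Mixin3 object] + [Gamma Top Mixin3 object]
  take Top:  [Top Mixin3 object] + [Top Mixin3 object]
  take Mixin3:  [Mixin3 object] + [Mixin3 object]
  take object:  [object] + [object]
MRO: Delta Alpha Mixin1 Gamma Top Mixin3 object
greet is defined in: Gamma, Mixin3. First along the MRO is Gamma.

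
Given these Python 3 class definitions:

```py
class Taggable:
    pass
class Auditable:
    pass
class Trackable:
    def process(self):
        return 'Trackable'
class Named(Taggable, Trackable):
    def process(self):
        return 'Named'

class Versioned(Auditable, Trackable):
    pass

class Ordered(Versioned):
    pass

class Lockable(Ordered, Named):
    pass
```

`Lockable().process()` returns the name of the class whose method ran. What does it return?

Named

L[Lockable] = Lockable + merge(L[Ordered], L[Named], [Ordered Named])
  take Ordered:  [Ordered Versioned Auditable Trackable object] + [Named Taggable Trackable object] + [Ordered Named]
  take Versioned:  [Versioned Auditable Trackable object] + [Named Taggable Trackable object] + [Named]
  take Auditable:  [Auditable Trackable object] + [Named Taggable Trackable object] + [Named]
  take Named:  [Trackable object] + [Named Taggable Trackable object] + [Named]
  take Taggable:  [Trackable object] + [Taggable Trackable object]
  take Trackable:  [Trackable object] + [Trackable object]
  take object:  [object] + [object]
MRO: Lockable Ordered Versioned Auditable Named Taggable Trackable object
process is defined in: Named, Trackable. First along the MRO is Named.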